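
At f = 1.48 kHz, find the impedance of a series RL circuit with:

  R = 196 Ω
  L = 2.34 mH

Step 1 — Angular frequency: ω = 2π·f = 2π·1480 = 9299 rad/s.
Step 2 — Component impedances:
  R: Z = R = 196 Ω
  L: Z = jωL = j·9299·0.00234 = 0 + j21.76 Ω
Step 3 — Series combination: Z_total = R + L = 196 + j21.76 Ω = 197.2∠6.3° Ω.

Z = 196 + j21.76 Ω = 197.2∠6.3° Ω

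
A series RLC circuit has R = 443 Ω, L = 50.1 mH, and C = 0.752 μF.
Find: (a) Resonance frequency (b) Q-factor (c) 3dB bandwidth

Step 1 — Resonance condition Im(Z)=0 gives ω₀ = 1/√(LC).
Step 2 — ω₀ = 1/√(0.0501·7.52e-07) = 5152 rad/s.
Step 3 — f₀ = ω₀/(2π) = 820 Hz.
Step 4 — Series Q: Q = ω₀L/R = 5152·0.0501/443 = 0.5826.
Step 5 — 3dB bandwidth: Δω = ω₀/Q = 8842 rad/s; BW = Δω/(2π) = 1407 Hz.

(a) f₀ = 820 Hz  (b) Q = 0.5826  (c) BW = 1407 Hz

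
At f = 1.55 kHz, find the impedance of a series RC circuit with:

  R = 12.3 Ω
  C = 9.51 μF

Step 1 — Angular frequency: ω = 2π·f = 2π·1550 = 9739 rad/s.
Step 2 — Component impedances:
  R: Z = R = 12.3 Ω
  C: Z = 1/(jωC) = -j/(ω·C) = 0 - j10.8 Ω
Step 3 — Series combination: Z_total = R + C = 12.3 - j10.8 Ω = 16.37∠-41.3° Ω.

Z = 12.3 - j10.8 Ω = 16.37∠-41.3° Ω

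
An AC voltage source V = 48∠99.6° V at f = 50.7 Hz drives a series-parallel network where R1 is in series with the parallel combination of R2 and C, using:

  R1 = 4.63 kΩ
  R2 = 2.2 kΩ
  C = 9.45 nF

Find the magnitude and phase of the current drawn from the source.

Step 1 — Angular frequency: ω = 2π·f = 2π·50.7 = 318.6 rad/s.
Step 2 — Component impedances:
  R1: Z = R = 4630 Ω
  R2: Z = R = 2200 Ω
  C: Z = 1/(jωC) = -j/(ω·C) = 0 - j3.322e+05 Ω
Step 3 — Parallel branch: R2 || C = 1/(1/R2 + 1/C) = 2200 - j14.57 Ω.
Step 4 — Series with R1: Z_total = R1 + (R2 || C) = 6830 - j14.57 Ω = 6830∠-0.1° Ω.
Step 5 — Source phasor: V = 48∠99.6° V = -8.005 + j47.33 V.
Step 6 — Ohm's law: I = V / Z_total = (-8.005 + j47.33) / (6830 - j14.57) = -0.001187 + j0.006927 A.
Step 7 — Convert to polar: |I| = 0.007028 A, ∠I = 99.7°.

I = 0.007028∠99.7° A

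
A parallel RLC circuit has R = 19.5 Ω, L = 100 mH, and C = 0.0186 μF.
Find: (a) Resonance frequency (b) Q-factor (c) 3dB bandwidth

Step 1 — Resonance: ω₀ = 1/√(LC) = 1/√(0.1·1.86e-08) = 2.319e+04 rad/s.
Step 2 — f₀ = ω₀/(2π) = 3690 Hz.
Step 3 — Parallel Q: Q = R/(ω₀L) = 19.5/(2.319e+04·0.1) = 0.00841.
Step 4 — Bandwidth: Δω = ω₀/Q = 2.757e+06 rad/s; BW = Δω/(2π) = 4.388e+05 Hz.

(a) f₀ = 3690 Hz  (b) Q = 0.00841  (c) BW = 4.388e+05 Hz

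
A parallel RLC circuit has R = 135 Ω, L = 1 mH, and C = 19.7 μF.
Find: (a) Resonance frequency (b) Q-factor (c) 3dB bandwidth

Step 1 — Resonance: ω₀ = 1/√(LC) = 1/√(0.001·1.97e-05) = 7125 rad/s.
Step 2 — f₀ = ω₀/(2π) = 1134 Hz.
Step 3 — Parallel Q: Q = R/(ω₀L) = 135/(7125·0.001) = 18.95.
Step 4 — Bandwidth: Δω = ω₀/Q = 376 rad/s; BW = Δω/(2π) = 59.84 Hz.

(a) f₀ = 1134 Hz  (b) Q = 18.95  (c) BW = 59.84 Hz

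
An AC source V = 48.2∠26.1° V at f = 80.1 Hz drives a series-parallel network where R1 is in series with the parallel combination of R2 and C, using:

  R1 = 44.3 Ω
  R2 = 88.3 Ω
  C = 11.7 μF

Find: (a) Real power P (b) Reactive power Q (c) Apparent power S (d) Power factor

Step 1 — Angular frequency: ω = 2π·f = 2π·80.1 = 503.3 rad/s.
Step 2 — Component impedances:
  R1: Z = R = 44.3 Ω
  R2: Z = R = 88.3 Ω
  C: Z = 1/(jωC) = -j/(ω·C) = 0 - j169.8 Ω
Step 3 — Parallel branch: R2 || C = 1/(1/R2 + 1/C) = 69.51 - j36.14 Ω.
Step 4 — Series with R1: Z_total = R1 + (R2 || C) = 113.8 - j36.14 Ω = 119.4∠-17.6° Ω.
Step 5 — Source phasor: V = 48.2∠26.1° V = 43.28 + j21.21 V.
Step 6 — Current: I = V / Z = 0.2917 + j0.279 A = 0.4037∠43.7° A.
Step 7 — Complex power: S = V·I* = 18.54 - j5.889 VA.
Step 8 — Real power: P = Re(S) = 18.54 W.
Step 9 — Reactive power: Q = Im(S) = -5.889 VAR.
Step 10 — Apparent power: |S| = 19.46 VA.
Step 11 — Power factor: PF = P/|S| = 0.9531 (leading).

(a) P = 18.54 W  (b) Q = -5.889 VAR  (c) S = 19.46 VA  (d) PF = 0.9531 (leading)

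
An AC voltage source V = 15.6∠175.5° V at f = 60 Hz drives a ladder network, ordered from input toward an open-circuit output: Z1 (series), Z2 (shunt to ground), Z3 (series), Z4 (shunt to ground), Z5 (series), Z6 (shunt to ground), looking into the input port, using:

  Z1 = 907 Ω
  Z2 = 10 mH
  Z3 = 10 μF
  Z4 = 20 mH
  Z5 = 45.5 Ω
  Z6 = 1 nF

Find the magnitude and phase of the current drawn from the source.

Step 1 — Angular frequency: ω = 2π·f = 2π·60 = 377 rad/s.
Step 2 — Component impedances:
  Z1: Z = R = 907 Ω
  Z2: Z = jωL = j·377·0.01 = 0 + j3.77 Ω
  Z3: Z = 1/(jωC) = -j/(ω·C) = 0 - j265.3 Ω
  Z4: Z = jωL = j·377·0.02 = 0 + j7.54 Ω
  Z5: Z = R = 45.5 Ω
  Z6: Z = 1/(jωC) = -j/(ω·C) = 0 - j2.653e+06 Ω
Step 3 — Ladder network (open output): work backward from the far end, alternating series and parallel combinations. Z_in = 907 + j3.826 Ω = 907∠0.2° Ω.
Step 4 — Source phasor: V = 15.6∠175.5° V = -15.55 + j1.224 V.
Step 5 — Ohm's law: I = V / Z_total = (-15.55 + j1.224) / (907 + j3.826) = -0.01714 + j0.001422 A.
Step 6 — Convert to polar: |I| = 0.0172 A, ∠I = 175.3°.

I = 0.0172∠175.3° A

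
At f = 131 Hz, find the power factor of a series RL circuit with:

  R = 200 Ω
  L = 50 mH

Step 1 — Angular frequency: ω = 2π·f = 2π·131 = 823.1 rad/s.
Step 2 — Component impedances:
  R: Z = R = 200 Ω
  L: Z = jωL = j·823.1·0.05 = 0 + j41.15 Ω
Step 3 — Series combination: Z_total = R + L = 200 + j41.15 Ω = 204.2∠11.6° Ω.
Step 4 — Power factor: PF = cos(φ) = Re(Z)/|Z| = 200/204.19 = 0.9795.
Step 5 — Type: Im(Z) = 41.15 ⇒ lagging (phase φ = 11.6°).

PF = 0.9795 (lagging, φ = 11.6°)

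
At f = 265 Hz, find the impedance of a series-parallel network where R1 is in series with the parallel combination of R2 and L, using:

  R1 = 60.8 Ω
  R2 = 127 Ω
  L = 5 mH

Step 1 — Angular frequency: ω = 2π·f = 2π·265 = 1665 rad/s.
Step 2 — Component impedances:
  R1: Z = R = 60.8 Ω
  R2: Z = R = 127 Ω
  L: Z = jωL = j·1665·0.005 = 0 + j8.325 Ω
Step 3 — Parallel branch: R2 || L = 1/(1/R2 + 1/L) = 0.5434 + j8.29 Ω.
Step 4 — Series with R1: Z_total = R1 + (R2 || L) = 61.34 + j8.29 Ω = 61.9∠7.7° Ω.

Z = 61.34 + j8.29 Ω = 61.9∠7.7° Ω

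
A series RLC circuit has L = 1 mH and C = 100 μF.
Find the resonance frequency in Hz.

Step 1 — Resonance condition Im(Z)=0 gives ω₀ = 1/√(LC).
Step 2 — ω₀ = 1/√(0.001·0.0001) = 3162 rad/s.
Step 3 — f₀ = ω₀/(2π) = 503.3 Hz.

f₀ = 503.3 Hz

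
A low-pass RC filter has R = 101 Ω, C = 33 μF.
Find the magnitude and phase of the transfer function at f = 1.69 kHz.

Step 1 — Angular frequency: ω = 2π·1690 = 1.062e+04 rad/s.
Step 2 — Transfer function: H(jω) = 1/(1 + jωRC).
Step 3 — Denominator: 1 + jωRC = 1 + j·1.062e+04·101·3.3e-05 = 1 + j35.39.
Step 4 — H = 0.0007977 - j0.02823.
Step 5 — Magnitude: |H| = 0.02824 (-31.0 dB); phase: φ = -88.4°.

|H| = 0.02824 (-31.0 dB), φ = -88.4°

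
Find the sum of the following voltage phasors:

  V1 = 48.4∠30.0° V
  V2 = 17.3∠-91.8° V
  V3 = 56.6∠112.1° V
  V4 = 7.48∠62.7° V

Step 1 — Convert each phasor to rectangular form:
  V1 = 48.4·(cos(30.0°) + j·sin(30.0°)) = 41.92 + j24.2 V
  V2 = 17.3·(cos(-91.8°) + j·sin(-91.8°)) = -0.5434 - j17.29 V
  V3 = 56.6·(cos(112.1°) + j·sin(112.1°)) = -21.29 + j52.44 V
  V4 = 7.48·(cos(62.7°) + j·sin(62.7°)) = 3.431 + j6.647 V
Step 2 — Sum components: V_total = 23.51 + j66 V.
Step 3 — Convert to polar: |V_total| = 70.06 V, ∠V_total = 70.4°.

V_total = 70.06∠70.4° V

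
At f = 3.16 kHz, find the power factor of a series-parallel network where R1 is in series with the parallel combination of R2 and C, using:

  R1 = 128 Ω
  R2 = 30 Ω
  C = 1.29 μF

Step 1 — Angular frequency: ω = 2π·f = 2π·3160 = 1.985e+04 rad/s.
Step 2 — Component impedances:
  R1: Z = R = 128 Ω
  R2: Z = R = 30 Ω
  C: Z = 1/(jωC) = -j/(ω·C) = 0 - j39.04 Ω
Step 3 — Parallel branch: R2 || C = 1/(1/R2 + 1/C) = 18.86 - j14.49 Ω.
Step 4 — Series with R1: Z_total = R1 + (R2 || C) = 146.9 - j14.49 Ω = 147.6∠-5.6° Ω.
Step 5 — Power factor: PF = cos(φ) = Re(Z)/|Z| = 146.863/147.577 = 0.9952.
Step 6 — Type: Im(Z) = -14.49 ⇒ leading (phase φ = -5.6°).

PF = 0.9952 (leading, φ = -5.6°)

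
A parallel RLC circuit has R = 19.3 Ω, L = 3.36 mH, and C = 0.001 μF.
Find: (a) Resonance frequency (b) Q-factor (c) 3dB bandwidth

Step 1 — Resonance: ω₀ = 1/√(LC) = 1/√(0.00336·1e-09) = 5.455e+05 rad/s.
Step 2 — f₀ = ω₀/(2π) = 8.683e+04 Hz.
Step 3 — Parallel Q: Q = R/(ω₀L) = 19.3/(5.455e+05·0.00336) = 0.01053.
Step 4 — Bandwidth: Δω = ω₀/Q = 5.181e+07 rad/s; BW = Δω/(2π) = 8.246e+06 Hz.

(a) f₀ = 8.683e+04 Hz  (b) Q = 0.01053  (c) BW = 8.246e+06 Hz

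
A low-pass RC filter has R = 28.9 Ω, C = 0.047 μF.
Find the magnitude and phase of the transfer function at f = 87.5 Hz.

Step 1 — Angular frequency: ω = 2π·87.5 = 549.8 rad/s.
Step 2 — Transfer function: H(jω) = 1/(1 + jωRC).
Step 3 — Denominator: 1 + jωRC = 1 + j·549.8·28.9·4.7e-08 = 1 + j0.0007468.
Step 4 — H = 1 - j0.0007468.
Step 5 — Magnitude: |H| = 1 (-0.0 dB); phase: φ = -0.0°.

|H| = 1 (-0.0 dB), φ = -0.0°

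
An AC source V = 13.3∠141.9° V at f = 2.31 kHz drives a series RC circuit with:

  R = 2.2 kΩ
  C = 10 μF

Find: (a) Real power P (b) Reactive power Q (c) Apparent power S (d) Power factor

Step 1 — Angular frequency: ω = 2π·f = 2π·2310 = 1.451e+04 rad/s.
Step 2 — Component impedances:
  R: Z = R = 2200 Ω
  C: Z = 1/(jωC) = -j/(ω·C) = 0 - j6.89 Ω
Step 3 — Series combination: Z_total = R + C = 2200 - j6.89 Ω = 2200∠-0.2° Ω.
Step 4 — Source phasor: V = 13.3∠141.9° V = -10.47 + j8.207 V.
Step 5 — Current: I = V / Z = -0.004769 + j0.003715 A = 0.006045∠142.1° A.
Step 6 — Complex power: S = V·I* = 0.0804 - j0.0002518 VA.
Step 7 — Real power: P = Re(S) = 0.0804 W.
Step 8 — Reactive power: Q = Im(S) = -0.0002518 VAR.
Step 9 — Apparent power: |S| = 0.0804 VA.
Step 10 — Power factor: PF = P/|S| = 1 (leading).

(a) P = 0.0804 W  (b) Q = -0.0002518 VAR  (c) S = 0.0804 VA  (d) PF = 1 (leading)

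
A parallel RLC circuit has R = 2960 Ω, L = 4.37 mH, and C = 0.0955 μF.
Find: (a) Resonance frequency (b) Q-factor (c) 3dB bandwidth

Step 1 — Resonance: ω₀ = 1/√(LC) = 1/√(0.00437·9.55e-08) = 4.895e+04 rad/s.
Step 2 — f₀ = ω₀/(2π) = 7791 Hz.
Step 3 — Parallel Q: Q = R/(ω₀L) = 2960/(4.895e+04·0.00437) = 13.84.
Step 4 — Bandwidth: Δω = ω₀/Q = 3538 rad/s; BW = Δω/(2π) = 563 Hz.

(a) f₀ = 7791 Hz  (b) Q = 13.84  (c) BW = 563 Hz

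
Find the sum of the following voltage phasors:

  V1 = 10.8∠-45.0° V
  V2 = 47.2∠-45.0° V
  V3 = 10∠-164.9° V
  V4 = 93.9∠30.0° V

Step 1 — Convert each phasor to rectangular form:
  V1 = 10.8·(cos(-45.0°) + j·sin(-45.0°)) = 7.637 - j7.637 V
  V2 = 47.2·(cos(-45.0°) + j·sin(-45.0°)) = 33.38 - j33.38 V
  V3 = 10·(cos(-164.9°) + j·sin(-164.9°)) = -9.655 - j2.605 V
  V4 = 93.9·(cos(30.0°) + j·sin(30.0°)) = 81.32 + j46.95 V
Step 2 — Sum components: V_total = 112.7 + j3.333 V.
Step 3 — Convert to polar: |V_total| = 112.7 V, ∠V_total = 1.7°.

V_total = 112.7∠1.7° V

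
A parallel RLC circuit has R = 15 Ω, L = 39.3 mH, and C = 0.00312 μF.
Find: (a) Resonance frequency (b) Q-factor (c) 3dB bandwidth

Step 1 — Resonance: ω₀ = 1/√(LC) = 1/√(0.0393·3.12e-09) = 9.031e+04 rad/s.
Step 2 — f₀ = ω₀/(2π) = 1.437e+04 Hz.
Step 3 — Parallel Q: Q = R/(ω₀L) = 15/(9.031e+04·0.0393) = 0.004226.
Step 4 — Bandwidth: Δω = ω₀/Q = 2.137e+07 rad/s; BW = Δω/(2π) = 3.401e+06 Hz.

(a) f₀ = 1.437e+04 Hz  (b) Q = 0.004226  (c) BW = 3.401e+06 Hz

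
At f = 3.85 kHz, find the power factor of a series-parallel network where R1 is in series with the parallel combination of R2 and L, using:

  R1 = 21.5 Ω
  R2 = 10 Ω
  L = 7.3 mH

Step 1 — Angular frequency: ω = 2π·f = 2π·3850 = 2.419e+04 rad/s.
Step 2 — Component impedances:
  R1: Z = R = 21.5 Ω
  R2: Z = R = 10 Ω
  L: Z = jωL = j·2.419e+04·0.0073 = 0 + j176.6 Ω
Step 3 — Parallel branch: R2 || L = 1/(1/R2 + 1/L) = 9.968 + j0.5645 Ω.
Step 4 — Series with R1: Z_total = R1 + (R2 || L) = 31.47 + j0.5645 Ω = 31.47∠1.0° Ω.
Step 5 — Power factor: PF = cos(φ) = Re(Z)/|Z| = 31.468/31.473 = 0.9998.
Step 6 — Type: Im(Z) = 0.5645 ⇒ lagging (phase φ = 1.0°).

PF = 0.9998 (lagging, φ = 1.0°)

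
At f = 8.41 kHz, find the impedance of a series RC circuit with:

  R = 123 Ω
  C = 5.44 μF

Step 1 — Angular frequency: ω = 2π·f = 2π·8410 = 5.284e+04 rad/s.
Step 2 — Component impedances:
  R: Z = R = 123 Ω
  C: Z = 1/(jωC) = -j/(ω·C) = 0 - j3.479 Ω
Step 3 — Series combination: Z_total = R + C = 123 - j3.479 Ω = 123∠-1.6° Ω.

Z = 123 - j3.479 Ω = 123∠-1.6° Ω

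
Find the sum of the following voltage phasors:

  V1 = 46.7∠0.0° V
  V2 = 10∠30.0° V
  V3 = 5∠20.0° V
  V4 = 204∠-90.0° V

Step 1 — Convert each phasor to rectangular form:
  V1 = 46.7·(cos(0.0°) + j·sin(0.0°)) = 46.7 V
  V2 = 10·(cos(30.0°) + j·sin(30.0°)) = 8.66 + j5 V
  V3 = 5·(cos(20.0°) + j·sin(20.0°)) = 4.698 + j1.71 V
  V4 = 204·(cos(-90.0°) + j·sin(-90.0°)) = 0 - j204 V
Step 2 — Sum components: V_total = 60.06 - j197.3 V.
Step 3 — Convert to polar: |V_total| = 206.2 V, ∠V_total = -73.1°.

V_total = 206.2∠-73.1° V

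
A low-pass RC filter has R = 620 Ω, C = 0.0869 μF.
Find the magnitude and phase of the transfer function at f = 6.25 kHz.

Step 1 — Angular frequency: ω = 2π·6250 = 3.927e+04 rad/s.
Step 2 — Transfer function: H(jω) = 1/(1 + jωRC).
Step 3 — Denominator: 1 + jωRC = 1 + j·3.927e+04·620·8.69e-08 = 1 + j2.116.
Step 4 — H = 0.1826 - j0.3863.
Step 5 — Magnitude: |H| = 0.4273 (-7.4 dB); phase: φ = -64.7°.

|H| = 0.4273 (-7.4 dB), φ = -64.7°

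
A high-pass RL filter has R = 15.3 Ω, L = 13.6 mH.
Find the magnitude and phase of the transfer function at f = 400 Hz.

Step 1 — Angular frequency: ω = 2π·400 = 2513 rad/s.
Step 2 — Transfer function: H(jω) = jωL/(R + jωL).
Step 3 — Numerator jωL = j·34.18; denominator R + jωL = 15.3 + j34.18.
Step 4 — H = 0.8331 + j0.3729.
Step 5 — Magnitude: |H| = 0.9127 (-0.8 dB); phase: φ = 24.1°.

|H| = 0.9127 (-0.8 dB), φ = 24.1°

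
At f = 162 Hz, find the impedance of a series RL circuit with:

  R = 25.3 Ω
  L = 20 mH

Step 1 — Angular frequency: ω = 2π·f = 2π·162 = 1018 rad/s.
Step 2 — Component impedances:
  R: Z = R = 25.3 Ω
  L: Z = jωL = j·1018·0.02 = 0 + j20.36 Ω
Step 3 — Series combination: Z_total = R + L = 25.3 + j20.36 Ω = 32.47∠38.8° Ω.

Z = 25.3 + j20.36 Ω = 32.47∠38.8° Ω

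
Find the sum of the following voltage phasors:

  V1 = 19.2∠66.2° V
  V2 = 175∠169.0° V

Step 1 — Convert each phasor to rectangular form:
  V1 = 19.2·(cos(66.2°) + j·sin(66.2°)) = 7.748 + j17.57 V
  V2 = 175·(cos(169.0°) + j·sin(169.0°)) = -171.8 + j33.39 V
Step 2 — Sum components: V_total = -164 + j50.96 V.
Step 3 — Convert to polar: |V_total| = 171.8 V, ∠V_total = 162.7°.

V_total = 171.8∠162.7° V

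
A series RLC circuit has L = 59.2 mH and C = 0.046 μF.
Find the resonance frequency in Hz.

Step 1 — Resonance condition Im(Z)=0 gives ω₀ = 1/√(LC).
Step 2 — ω₀ = 1/√(0.0592·4.6e-08) = 1.916e+04 rad/s.
Step 3 — f₀ = ω₀/(2π) = 3050 Hz.

f₀ = 3050 Hz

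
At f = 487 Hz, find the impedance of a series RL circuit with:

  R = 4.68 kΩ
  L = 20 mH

Step 1 — Angular frequency: ω = 2π·f = 2π·487 = 3060 rad/s.
Step 2 — Component impedances:
  R: Z = R = 4680 Ω
  L: Z = jωL = j·3060·0.02 = 0 + j61.2 Ω
Step 3 — Series combination: Z_total = R + L = 4680 + j61.2 Ω = 4680∠0.7° Ω.

Z = 4680 + j61.2 Ω = 4680∠0.7° Ω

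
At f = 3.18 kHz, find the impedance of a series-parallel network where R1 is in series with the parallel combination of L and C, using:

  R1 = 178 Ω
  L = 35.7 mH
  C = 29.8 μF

Step 1 — Angular frequency: ω = 2π·f = 2π·3180 = 1.998e+04 rad/s.
Step 2 — Component impedances:
  R1: Z = R = 178 Ω
  L: Z = jωL = j·1.998e+04·0.0357 = 0 + j713.3 Ω
  C: Z = 1/(jωC) = -j/(ω·C) = 0 - j1.679 Ω
Step 3 — Parallel branch: L || C = 1/(1/L + 1/C) = 0 - j1.683 Ω.
Step 4 — Series with R1: Z_total = R1 + (L || C) = 178 - j1.683 Ω = 178∠-0.5° Ω.

Z = 178 - j1.683 Ω = 178∠-0.5° Ω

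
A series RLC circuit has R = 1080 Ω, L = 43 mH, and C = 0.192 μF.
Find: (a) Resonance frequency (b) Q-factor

Step 1 — Resonance condition Im(Z)=0 gives ω₀ = 1/√(LC).
Step 2 — ω₀ = 1/√(0.043·1.92e-07) = 1.101e+04 rad/s.
Step 3 — f₀ = ω₀/(2π) = 1752 Hz.
Step 4 — Series Q: Q = ω₀L/R = 1.101e+04·0.043/1080 = 0.4382.

(a) f₀ = 1752 Hz  (b) Q = 0.4382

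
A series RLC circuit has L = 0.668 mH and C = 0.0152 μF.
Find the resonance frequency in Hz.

Step 1 — Resonance condition Im(Z)=0 gives ω₀ = 1/√(LC).
Step 2 — ω₀ = 1/√(0.000668·1.52e-08) = 3.138e+05 rad/s.
Step 3 — f₀ = ω₀/(2π) = 4.995e+04 Hz.

f₀ = 4.995e+04 Hz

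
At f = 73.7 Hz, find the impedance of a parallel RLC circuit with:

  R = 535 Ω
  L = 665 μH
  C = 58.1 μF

Step 1 — Angular frequency: ω = 2π·f = 2π·73.7 = 463.1 rad/s.
Step 2 — Component impedances:
  R: Z = R = 535 Ω
  L: Z = jωL = j·463.1·0.000665 = 0 + j0.3079 Ω
  C: Z = 1/(jωC) = -j/(ω·C) = 0 - j37.17 Ω
Step 3 — Parallel combination: 1/Z_total = 1/R + 1/L + 1/C; Z_total = 0.0001802 + j0.3105 Ω = 0.3105∠90.0° Ω.

Z = 0.0001802 + j0.3105 Ω = 0.3105∠90.0° Ω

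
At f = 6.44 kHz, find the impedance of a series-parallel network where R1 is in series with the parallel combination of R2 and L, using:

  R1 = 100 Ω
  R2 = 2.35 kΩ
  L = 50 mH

Step 1 — Angular frequency: ω = 2π·f = 2π·6440 = 4.046e+04 rad/s.
Step 2 — Component impedances:
  R1: Z = R = 100 Ω
  R2: Z = R = 2350 Ω
  L: Z = jωL = j·4.046e+04·0.05 = 0 + j2023 Ω
Step 3 — Parallel branch: R2 || L = 1/(1/R2 + 1/L) = 1000 + j1162 Ω.
Step 4 — Series with R1: Z_total = R1 + (R2 || L) = 1100 + j1162 Ω = 1600∠46.6° Ω.

Z = 1100 + j1162 Ω = 1600∠46.6° Ω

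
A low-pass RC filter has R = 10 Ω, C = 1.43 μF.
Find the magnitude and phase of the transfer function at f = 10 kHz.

Step 1 — Angular frequency: ω = 2π·1e+04 = 6.283e+04 rad/s.
Step 2 — Transfer function: H(jω) = 1/(1 + jωRC).
Step 3 — Denominator: 1 + jωRC = 1 + j·6.283e+04·10·1.43e-06 = 1 + j0.8985.
Step 4 — H = 0.5533 - j0.4971.
Step 5 — Magnitude: |H| = 0.7439 (-2.6 dB); phase: φ = -41.9°.

|H| = 0.7439 (-2.6 dB), φ = -41.9°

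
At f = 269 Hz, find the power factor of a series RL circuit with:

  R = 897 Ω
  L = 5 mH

Step 1 — Angular frequency: ω = 2π·f = 2π·269 = 1690 rad/s.
Step 2 — Component impedances:
  R: Z = R = 897 Ω
  L: Z = jωL = j·1690·0.005 = 0 + j8.451 Ω
Step 3 — Series combination: Z_total = R + L = 897 + j8.451 Ω = 897∠0.5° Ω.
Step 4 — Power factor: PF = cos(φ) = Re(Z)/|Z| = 897/897 = 1.
Step 5 — Type: Im(Z) = 8.451 ⇒ lagging (phase φ = 0.5°).

PF = 1 (lagging, φ = 0.5°)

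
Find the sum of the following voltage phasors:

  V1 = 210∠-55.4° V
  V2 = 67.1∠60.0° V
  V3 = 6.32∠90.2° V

Step 1 — Convert each phasor to rectangular form:
  V1 = 210·(cos(-55.4°) + j·sin(-55.4°)) = 119.2 - j172.9 V
  V2 = 67.1·(cos(60.0°) + j·sin(60.0°)) = 33.55 + j58.11 V
  V3 = 6.32·(cos(90.2°) + j·sin(90.2°)) = -0.02206 + j6.32 V
Step 2 — Sum components: V_total = 152.8 - j108.4 V.
Step 3 — Convert to polar: |V_total| = 187.3 V, ∠V_total = -35.4°.

V_total = 187.3∠-35.4° V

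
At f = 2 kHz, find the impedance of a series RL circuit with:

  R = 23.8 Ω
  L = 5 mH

Step 1 — Angular frequency: ω = 2π·f = 2π·2000 = 1.257e+04 rad/s.
Step 2 — Component impedances:
  R: Z = R = 23.8 Ω
  L: Z = jωL = j·1.257e+04·0.005 = 0 + j62.83 Ω
Step 3 — Series combination: Z_total = R + L = 23.8 + j62.83 Ω = 67.19∠69.3° Ω.

Z = 23.8 + j62.83 Ω = 67.19∠69.3° Ω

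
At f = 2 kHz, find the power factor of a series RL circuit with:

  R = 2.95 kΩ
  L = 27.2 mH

Step 1 — Angular frequency: ω = 2π·f = 2π·2000 = 1.257e+04 rad/s.
Step 2 — Component impedances:
  R: Z = R = 2950 Ω
  L: Z = jωL = j·1.257e+04·0.0272 = 0 + j341.8 Ω
Step 3 — Series combination: Z_total = R + L = 2950 + j341.8 Ω = 2970∠6.6° Ω.
Step 4 — Power factor: PF = cos(φ) = Re(Z)/|Z| = 2950/2969.7 = 0.9934.
Step 5 — Type: Im(Z) = 341.8 ⇒ lagging (phase φ = 6.6°).

PF = 0.9934 (lagging, φ = 6.6°)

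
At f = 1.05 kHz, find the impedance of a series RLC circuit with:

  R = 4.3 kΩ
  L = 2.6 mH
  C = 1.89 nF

Step 1 — Angular frequency: ω = 2π·f = 2π·1050 = 6597 rad/s.
Step 2 — Component impedances:
  R: Z = R = 4300 Ω
  L: Z = jωL = j·6597·0.0026 = 0 + j17.15 Ω
  C: Z = 1/(jωC) = -j/(ω·C) = 0 - j8.02e+04 Ω
Step 3 — Series combination: Z_total = R + L + C = 4300 - j8.018e+04 Ω = 8.03e+04∠-86.9° Ω.

Z = 4300 - j8.018e+04 Ω = 8.03e+04∠-86.9° Ω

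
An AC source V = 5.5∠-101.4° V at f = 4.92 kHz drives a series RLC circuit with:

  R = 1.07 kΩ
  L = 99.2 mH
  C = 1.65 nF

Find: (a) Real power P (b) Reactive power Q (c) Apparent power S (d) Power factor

Step 1 — Angular frequency: ω = 2π·f = 2π·4920 = 3.091e+04 rad/s.
Step 2 — Component impedances:
  R: Z = R = 1070 Ω
  L: Z = jωL = j·3.091e+04·0.0992 = 0 + j3067 Ω
  C: Z = 1/(jωC) = -j/(ω·C) = 0 - j1.961e+04 Ω
Step 3 — Series combination: Z_total = R + L + C = 1070 - j1.654e+04 Ω = 1.657e+04∠-86.3° Ω.
Step 4 — Source phasor: V = 5.5∠-101.4° V = -1.087 - j5.391 V.
Step 5 — Current: I = V / Z = 0.0003204 - j8.646e-05 A = 0.0003319∠-15.1° A.
Step 6 — Complex power: S = V·I* = 0.0001178 - j0.001821 VA.
Step 7 — Real power: P = Re(S) = 0.0001178 W.
Step 8 — Reactive power: Q = Im(S) = -0.001821 VAR.
Step 9 — Apparent power: |S| = 0.001825 VA.
Step 10 — Power factor: PF = P/|S| = 0.06456 (leading).

(a) P = 0.0001178 W  (b) Q = -0.001821 VAR  (c) S = 0.001825 VA  (d) PF = 0.06456 (leading)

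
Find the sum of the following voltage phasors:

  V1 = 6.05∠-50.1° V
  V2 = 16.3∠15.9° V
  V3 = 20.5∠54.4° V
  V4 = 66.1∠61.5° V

Step 1 — Convert each phasor to rectangular form:
  V1 = 6.05·(cos(-50.1°) + j·sin(-50.1°)) = 3.881 - j4.641 V
  V2 = 16.3·(cos(15.9°) + j·sin(15.9°)) = 15.68 + j4.466 V
  V3 = 20.5·(cos(54.4°) + j·sin(54.4°)) = 11.93 + j16.67 V
  V4 = 66.1·(cos(61.5°) + j·sin(61.5°)) = 31.54 + j58.09 V
Step 2 — Sum components: V_total = 63.03 + j74.58 V.
Step 3 — Convert to polar: |V_total| = 97.65 V, ∠V_total = 49.8°.

V_total = 97.65∠49.8° V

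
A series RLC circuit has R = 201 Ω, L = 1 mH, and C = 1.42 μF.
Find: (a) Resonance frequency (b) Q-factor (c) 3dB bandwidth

Step 1 — Resonance: ω₀ = 1/√(LC) = 1/√(0.001·1.42e-06) = 2.654e+04 rad/s.
Step 2 — f₀ = ω₀/(2π) = 4224 Hz.
Step 3 — Series Q: Q = ω₀L/R = 2.654e+04·0.001/201 = 0.132.
Step 4 — Bandwidth: Δω = ω₀/Q = 2.01e+05 rad/s; BW = Δω/(2π) = 3.199e+04 Hz.

(a) f₀ = 4224 Hz  (b) Q = 0.132  (c) BW = 3.199e+04 Hz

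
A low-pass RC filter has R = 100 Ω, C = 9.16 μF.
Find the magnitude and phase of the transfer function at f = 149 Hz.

Step 1 — Angular frequency: ω = 2π·149 = 936.2 rad/s.
Step 2 — Transfer function: H(jω) = 1/(1 + jωRC).
Step 3 — Denominator: 1 + jωRC = 1 + j·936.2·100·9.16e-06 = 1 + j0.8576.
Step 4 — H = 0.5762 - j0.4942.
Step 5 — Magnitude: |H| = 0.7591 (-2.4 dB); phase: φ = -40.6°.

|H| = 0.7591 (-2.4 dB), φ = -40.6°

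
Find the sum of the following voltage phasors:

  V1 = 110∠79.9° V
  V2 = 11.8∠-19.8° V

Step 1 — Convert each phasor to rectangular form:
  V1 = 110·(cos(79.9°) + j·sin(79.9°)) = 19.29 + j108.3 V
  V2 = 11.8·(cos(-19.8°) + j·sin(-19.8°)) = 11.1 - j3.997 V
Step 2 — Sum components: V_total = 30.39 + j104.3 V.
Step 3 — Convert to polar: |V_total| = 108.6 V, ∠V_total = 73.8°.

V_total = 108.6∠73.8° V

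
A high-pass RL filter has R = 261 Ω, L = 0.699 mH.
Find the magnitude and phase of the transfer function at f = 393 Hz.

Step 1 — Angular frequency: ω = 2π·393 = 2469 rad/s.
Step 2 — Transfer function: H(jω) = jωL/(R + jωL).
Step 3 — Numerator jωL = j·1.726; denominator R + jωL = 261 + j1.726.
Step 4 — H = 4.373e-05 + j0.006613.
Step 5 — Magnitude: |H| = 0.006613 (-43.6 dB); phase: φ = 89.6°.

|H| = 0.006613 (-43.6 dB), φ = 89.6°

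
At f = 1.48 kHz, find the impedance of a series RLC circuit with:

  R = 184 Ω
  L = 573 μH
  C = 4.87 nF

Step 1 — Angular frequency: ω = 2π·f = 2π·1480 = 9299 rad/s.
Step 2 — Component impedances:
  R: Z = R = 184 Ω
  L: Z = jωL = j·9299·0.000573 = 0 + j5.328 Ω
  C: Z = 1/(jωC) = -j/(ω·C) = 0 - j2.208e+04 Ω
Step 3 — Series combination: Z_total = R + L + C = 184 - j2.208e+04 Ω = 2.208e+04∠-89.5° Ω.

Z = 184 - j2.208e+04 Ω = 2.208e+04∠-89.5° Ω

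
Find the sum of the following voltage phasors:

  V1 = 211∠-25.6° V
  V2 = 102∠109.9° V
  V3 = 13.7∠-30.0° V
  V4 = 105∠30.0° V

Step 1 — Convert each phasor to rectangular form:
  V1 = 211·(cos(-25.6°) + j·sin(-25.6°)) = 190.3 - j91.17 V
  V2 = 102·(cos(109.9°) + j·sin(109.9°)) = -34.72 + j95.91 V
  V3 = 13.7·(cos(-30.0°) + j·sin(-30.0°)) = 11.86 - j6.85 V
  V4 = 105·(cos(30.0°) + j·sin(30.0°)) = 90.93 + j52.5 V
Step 2 — Sum components: V_total = 258.4 + j50.39 V.
Step 3 — Convert to polar: |V_total| = 263.2 V, ∠V_total = 11.0°.

V_total = 263.2∠11.0° V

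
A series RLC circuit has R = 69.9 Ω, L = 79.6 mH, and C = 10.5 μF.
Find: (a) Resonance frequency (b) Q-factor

Step 1 — Resonance condition Im(Z)=0 gives ω₀ = 1/√(LC).
Step 2 — ω₀ = 1/√(0.0796·1.05e-05) = 1094 rad/s.
Step 3 — f₀ = ω₀/(2π) = 174.1 Hz.
Step 4 — Series Q: Q = ω₀L/R = 1094·0.0796/69.9 = 1.246.

(a) f₀ = 174.1 Hz  (b) Q = 1.246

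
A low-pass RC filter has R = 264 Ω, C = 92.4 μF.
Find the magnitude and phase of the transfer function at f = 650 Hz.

Step 1 — Angular frequency: ω = 2π·650 = 4084 rad/s.
Step 2 — Transfer function: H(jω) = 1/(1 + jωRC).
Step 3 — Denominator: 1 + jωRC = 1 + j·4084·264·9.24e-05 = 1 + j99.63.
Step 4 — H = 0.0001007 - j0.01004.
Step 5 — Magnitude: |H| = 0.01004 (-40.0 dB); phase: φ = -89.4°.

|H| = 0.01004 (-40.0 dB), φ = -89.4°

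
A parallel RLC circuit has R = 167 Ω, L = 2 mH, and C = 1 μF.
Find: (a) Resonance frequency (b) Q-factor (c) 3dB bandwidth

Step 1 — Resonance: ω₀ = 1/√(LC) = 1/√(0.002·1e-06) = 2.236e+04 rad/s.
Step 2 — f₀ = ω₀/(2π) = 3559 Hz.
Step 3 — Parallel Q: Q = R/(ω₀L) = 167/(2.236e+04·0.002) = 3.734.
Step 4 — Bandwidth: Δω = ω₀/Q = 5988 rad/s; BW = Δω/(2π) = 953 Hz.

(a) f₀ = 3559 Hz  (b) Q = 3.734  (c) BW = 953 Hz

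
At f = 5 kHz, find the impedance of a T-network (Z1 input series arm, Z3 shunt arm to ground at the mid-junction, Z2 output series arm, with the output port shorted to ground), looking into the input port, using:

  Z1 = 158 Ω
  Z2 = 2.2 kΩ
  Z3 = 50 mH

Step 1 — Angular frequency: ω = 2π·f = 2π·5000 = 3.142e+04 rad/s.
Step 2 — Component impedances:
  Z1: Z = R = 158 Ω
  Z2: Z = R = 2200 Ω
  Z3: Z = jωL = j·3.142e+04·0.05 = 0 + j1571 Ω
Step 3 — With the output port shorted to ground, the output series arm Z2 runs from the junction to ground; the shunt arm Z3 also runs from the junction to ground. They appear in parallel: Z3 || Z2 = 742.8 + j1040 Ω.
Step 4 — Series with input arm Z1: Z_in = Z1 + (Z3 || Z2) = 900.8 + j1040 Ω = 1376∠49.1° Ω.

Z = 900.8 + j1040 Ω = 1376∠49.1° Ω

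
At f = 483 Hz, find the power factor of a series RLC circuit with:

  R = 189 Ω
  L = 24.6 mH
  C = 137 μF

Step 1 — Angular frequency: ω = 2π·f = 2π·483 = 3035 rad/s.
Step 2 — Component impedances:
  R: Z = R = 189 Ω
  L: Z = jωL = j·3035·0.0246 = 0 + j74.66 Ω
  C: Z = 1/(jωC) = -j/(ω·C) = 0 - j2.405 Ω
Step 3 — Series combination: Z_total = R + L + C = 189 + j72.25 Ω = 202.3∠20.9° Ω.
Step 4 — Power factor: PF = cos(φ) = Re(Z)/|Z| = 189/202.34 = 0.9341.
Step 5 — Type: Im(Z) = 72.25 ⇒ lagging (phase φ = 20.9°).

PF = 0.9341 (lagging, φ = 20.9°)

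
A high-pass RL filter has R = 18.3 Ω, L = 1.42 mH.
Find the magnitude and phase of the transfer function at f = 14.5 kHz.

Step 1 — Angular frequency: ω = 2π·1.45e+04 = 9.111e+04 rad/s.
Step 2 — Transfer function: H(jω) = jωL/(R + jωL).
Step 3 — Numerator jωL = j·129.4; denominator R + jωL = 18.3 + j129.4.
Step 4 — H = 0.9804 + j0.1387.
Step 5 — Magnitude: |H| = 0.9901 (-0.1 dB); phase: φ = 8.1°.

|H| = 0.9901 (-0.1 dB), φ = 8.1°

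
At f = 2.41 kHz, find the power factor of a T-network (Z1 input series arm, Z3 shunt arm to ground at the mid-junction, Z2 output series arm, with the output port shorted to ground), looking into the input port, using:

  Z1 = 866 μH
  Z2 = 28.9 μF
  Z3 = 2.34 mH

Step 1 — Angular frequency: ω = 2π·f = 2π·2410 = 1.514e+04 rad/s.
Step 2 — Component impedances:
  Z1: Z = jωL = j·1.514e+04·0.000866 = 0 + j13.11 Ω
  Z2: Z = 1/(jωC) = -j/(ω·C) = 0 - j2.285 Ω
  Z3: Z = jωL = j·1.514e+04·0.00234 = 0 + j35.43 Ω
Step 3 — With the output port shorted to ground, the output series arm Z2 runs from the junction to ground; the shunt arm Z3 also runs from the junction to ground. They appear in parallel: Z3 || Z2 = 0 - j2.443 Ω.
Step 4 — Series with input arm Z1: Z_in = Z1 + (Z3 || Z2) = 0 + j10.67 Ω = 10.67∠90.0° Ω.
Step 5 — Power factor: PF = cos(φ) = Re(Z)/|Z| = 0/10.67 = 0.
Step 6 — Type: Im(Z) = 10.67 ⇒ lagging (phase φ = 90.0°).

PF = 0 (lagging, φ = 90.0°)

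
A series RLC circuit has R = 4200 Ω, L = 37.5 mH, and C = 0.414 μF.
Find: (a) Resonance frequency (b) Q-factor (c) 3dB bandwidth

Step 1 — Resonance condition Im(Z)=0 gives ω₀ = 1/√(LC).
Step 2 — ω₀ = 1/√(0.0375·4.14e-07) = 8026 rad/s.
Step 3 — f₀ = ω₀/(2π) = 1277 Hz.
Step 4 — Series Q: Q = ω₀L/R = 8026·0.0375/4200 = 0.07166.
Step 5 — 3dB bandwidth: Δω = ω₀/Q = 1.12e+05 rad/s; BW = Δω/(2π) = 1.783e+04 Hz.

(a) f₀ = 1277 Hz  (b) Q = 0.07166  (c) BW = 1.783e+04 Hz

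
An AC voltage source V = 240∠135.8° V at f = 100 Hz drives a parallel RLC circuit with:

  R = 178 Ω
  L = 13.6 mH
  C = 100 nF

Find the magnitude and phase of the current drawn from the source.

Step 1 — Angular frequency: ω = 2π·f = 2π·100 = 628.3 rad/s.
Step 2 — Component impedances:
  R: Z = R = 178 Ω
  L: Z = jωL = j·628.3·0.0136 = 0 + j8.545 Ω
  C: Z = 1/(jωC) = -j/(ω·C) = 0 - j1.592e+04 Ω
Step 3 — Parallel combination: 1/Z_total = 1/R + 1/L + 1/C; Z_total = 0.4097 + j8.53 Ω = 8.54∠87.3° Ω.
Step 4 — Source phasor: V = 240∠135.8° V = -172.1 + j167.3 V.
Step 5 — Ohm's law: I = V / Z_total = (-172.1 + j167.3) / (0.4097 + j8.53) = 18.6 + j21.06 A.
Step 6 — Convert to polar: |I| = 28.1 A, ∠I = 48.5°.

I = 28.1∠48.5° A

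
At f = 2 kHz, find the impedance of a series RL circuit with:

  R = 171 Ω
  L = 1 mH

Step 1 — Angular frequency: ω = 2π·f = 2π·2000 = 1.257e+04 rad/s.
Step 2 — Component impedances:
  R: Z = R = 171 Ω
  L: Z = jωL = j·1.257e+04·0.001 = 0 + j12.57 Ω
Step 3 — Series combination: Z_total = R + L = 171 + j12.57 Ω = 171.5∠4.2° Ω.

Z = 171 + j12.57 Ω = 171.5∠4.2° Ω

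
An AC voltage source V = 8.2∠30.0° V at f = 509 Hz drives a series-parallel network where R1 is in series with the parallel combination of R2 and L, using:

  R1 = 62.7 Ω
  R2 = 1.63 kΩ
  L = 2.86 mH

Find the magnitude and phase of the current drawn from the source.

Step 1 — Angular frequency: ω = 2π·f = 2π·509 = 3198 rad/s.
Step 2 — Component impedances:
  R1: Z = R = 62.7 Ω
  R2: Z = R = 1630 Ω
  L: Z = jωL = j·3198·0.00286 = 0 + j9.147 Ω
Step 3 — Parallel branch: R2 || L = 1/(1/R2 + 1/L) = 0.05132 + j9.146 Ω.
Step 4 — Series with R1: Z_total = R1 + (R2 || L) = 62.75 + j9.146 Ω = 63.41∠8.3° Ω.
Step 5 — Source phasor: V = 8.2∠30.0° V = 7.101 + j4.1 V.
Step 6 — Ohm's law: I = V / Z_total = (7.101 + j4.1) / (62.75 + j9.146) = 0.1201 + j0.04783 A.
Step 7 — Convert to polar: |I| = 0.1293 A, ∠I = 21.7°.

I = 0.1293∠21.7° A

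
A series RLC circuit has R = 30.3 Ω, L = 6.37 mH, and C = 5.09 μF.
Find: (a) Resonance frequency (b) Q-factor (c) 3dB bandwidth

Step 1 — Resonance: ω₀ = 1/√(LC) = 1/√(0.00637·5.09e-06) = 5554 rad/s.
Step 2 — f₀ = ω₀/(2π) = 883.9 Hz.
Step 3 — Series Q: Q = ω₀L/R = 5554·0.00637/30.3 = 1.168.
Step 4 — Bandwidth: Δω = ω₀/Q = 4757 rad/s; BW = Δω/(2π) = 757 Hz.

(a) f₀ = 883.9 Hz  (b) Q = 1.168  (c) BW = 757 Hz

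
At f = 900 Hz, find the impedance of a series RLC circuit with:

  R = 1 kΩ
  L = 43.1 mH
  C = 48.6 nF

Step 1 — Angular frequency: ω = 2π·f = 2π·900 = 5655 rad/s.
Step 2 — Component impedances:
  R: Z = R = 1000 Ω
  L: Z = jωL = j·5655·0.0431 = 0 + j243.7 Ω
  C: Z = 1/(jωC) = -j/(ω·C) = 0 - j3639 Ω
Step 3 — Series combination: Z_total = R + L + C = 1000 - j3395 Ω = 3539∠-73.6° Ω.

Z = 1000 - j3395 Ω = 3539∠-73.6° Ω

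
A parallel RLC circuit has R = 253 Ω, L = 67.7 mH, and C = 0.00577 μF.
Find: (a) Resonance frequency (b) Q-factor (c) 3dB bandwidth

Step 1 — Resonance: ω₀ = 1/√(LC) = 1/√(0.0677·5.77e-09) = 5.06e+04 rad/s.
Step 2 — f₀ = ω₀/(2π) = 8053 Hz.
Step 3 — Parallel Q: Q = R/(ω₀L) = 253/(5.06e+04·0.0677) = 0.07386.
Step 4 — Bandwidth: Δω = ω₀/Q = 6.85e+05 rad/s; BW = Δω/(2π) = 1.09e+05 Hz.

(a) f₀ = 8053 Hz  (b) Q = 0.07386  (c) BW = 1.09e+05 Hz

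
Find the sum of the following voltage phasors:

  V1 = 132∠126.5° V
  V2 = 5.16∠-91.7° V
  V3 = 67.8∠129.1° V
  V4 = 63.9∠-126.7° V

Step 1 — Convert each phasor to rectangular form:
  V1 = 132·(cos(126.5°) + j·sin(126.5°)) = -78.52 + j106.1 V
  V2 = 5.16·(cos(-91.7°) + j·sin(-91.7°)) = -0.1531 - j5.158 V
  V3 = 67.8·(cos(129.1°) + j·sin(129.1°)) = -42.76 + j52.62 V
  V4 = 63.9·(cos(-126.7°) + j·sin(-126.7°)) = -38.19 - j51.23 V
Step 2 — Sum components: V_total = -159.6 + j102.3 V.
Step 3 — Convert to polar: |V_total| = 189.6 V, ∠V_total = 147.3°.

V_total = 189.6∠147.3° V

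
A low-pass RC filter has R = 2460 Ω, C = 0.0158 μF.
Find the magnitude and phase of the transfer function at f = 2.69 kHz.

Step 1 — Angular frequency: ω = 2π·2690 = 1.69e+04 rad/s.
Step 2 — Transfer function: H(jω) = 1/(1 + jωRC).
Step 3 — Denominator: 1 + jωRC = 1 + j·1.69e+04·2460·1.58e-08 = 1 + j0.6569.
Step 4 — H = 0.6985 - j0.4589.
Step 5 — Magnitude: |H| = 0.8358 (-1.6 dB); phase: φ = -33.3°.

|H| = 0.8358 (-1.6 dB), φ = -33.3°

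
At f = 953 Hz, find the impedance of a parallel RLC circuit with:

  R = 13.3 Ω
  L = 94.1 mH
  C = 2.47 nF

Step 1 — Angular frequency: ω = 2π·f = 2π·953 = 5988 rad/s.
Step 2 — Component impedances:
  R: Z = R = 13.3 Ω
  L: Z = jωL = j·5988·0.0941 = 0 + j563.5 Ω
  C: Z = 1/(jωC) = -j/(ω·C) = 0 - j6.761e+04 Ω
Step 3 — Parallel combination: 1/Z_total = 1/R + 1/L + 1/C; Z_total = 13.29 + j0.3111 Ω = 13.3∠1.3° Ω.

Z = 13.29 + j0.3111 Ω = 13.3∠1.3° Ω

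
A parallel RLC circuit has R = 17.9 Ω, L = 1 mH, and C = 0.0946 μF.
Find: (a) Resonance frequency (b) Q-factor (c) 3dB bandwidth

Step 1 — Resonance: ω₀ = 1/√(LC) = 1/√(0.001·9.46e-08) = 1.028e+05 rad/s.
Step 2 — f₀ = ω₀/(2π) = 1.636e+04 Hz.
Step 3 — Parallel Q: Q = R/(ω₀L) = 17.9/(1.028e+05·0.001) = 0.1741.
Step 4 — Bandwidth: Δω = ω₀/Q = 5.905e+05 rad/s; BW = Δω/(2π) = 9.399e+04 Hz.

(a) f₀ = 1.636e+04 Hz  (b) Q = 0.1741  (c) BW = 9.399e+04 Hz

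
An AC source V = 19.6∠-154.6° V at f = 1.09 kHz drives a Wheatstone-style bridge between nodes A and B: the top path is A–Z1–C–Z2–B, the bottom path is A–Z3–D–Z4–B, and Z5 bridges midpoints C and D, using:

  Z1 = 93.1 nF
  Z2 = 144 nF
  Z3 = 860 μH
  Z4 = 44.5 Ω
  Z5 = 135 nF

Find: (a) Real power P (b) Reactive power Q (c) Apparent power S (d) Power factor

Step 1 — Angular frequency: ω = 2π·f = 2π·1090 = 6849 rad/s.
Step 2 — Component impedances:
  Z1: Z = 1/(jωC) = -j/(ω·C) = 0 - j1568 Ω
  Z2: Z = 1/(jωC) = -j/(ω·C) = 0 - j1014 Ω
  Z3: Z = jωL = j·6849·0.00086 = 0 + j5.89 Ω
  Z4: Z = R = 44.5 Ω
  Z5: Z = 1/(jωC) = -j/(ω·C) = 0 - j1082 Ω
Step 3 — Bridge requires nodal analysis (the Z5 bridge couples midpoints C and D, so the two paths cannot be reduced to a simple series/parallel combination). Setting node B to ground and injecting 1 A at node A, the 3-node admittance system at A, C, D solves to V_A = Z_AB = 44.6 + j4.706 Ω = 44.85∠6.0° Ω.
Step 4 — Source phasor: V = 19.6∠-154.6° V = -17.71 - j8.407 V.
Step 5 — Current: I = V / Z = -0.4123 - j0.145 A = 0.4371∠-160.6° A.
Step 6 — Complex power: S = V·I* = 8.519 + j0.8989 VA.
Step 7 — Real power: P = Re(S) = 8.519 W.
Step 8 — Reactive power: Q = Im(S) = 0.8989 VAR.
Step 9 — Apparent power: |S| = 8.566 VA.
Step 10 — Power factor: PF = P/|S| = 0.9945 (lagging).

(a) P = 8.519 W  (b) Q = 0.8989 VAR  (c) S = 8.566 VA  (d) PF = 0.9945 (lagging)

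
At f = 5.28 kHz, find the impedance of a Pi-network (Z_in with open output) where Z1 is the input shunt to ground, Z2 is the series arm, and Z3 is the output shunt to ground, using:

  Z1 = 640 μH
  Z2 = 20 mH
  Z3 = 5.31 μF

Step 1 — Angular frequency: ω = 2π·f = 2π·5280 = 3.318e+04 rad/s.
Step 2 — Component impedances:
  Z1: Z = jωL = j·3.318e+04·0.00064 = 0 + j21.23 Ω
  Z2: Z = jωL = j·3.318e+04·0.02 = 0 + j663.5 Ω
  Z3: Z = 1/(jωC) = -j/(ω·C) = 0 - j5.677 Ω
Step 3 — With open output, the series arm Z2 and the output shunt Z3 appear in series to ground: Z2 + Z3 = 0 + j657.8 Ω.
Step 4 — Parallel with input shunt Z1: Z_in = Z1 || (Z2 + Z3) = 0 + j20.57 Ω = 20.57∠90.0° Ω.

Z = 0 + j20.57 Ω = 20.57∠90.0° Ω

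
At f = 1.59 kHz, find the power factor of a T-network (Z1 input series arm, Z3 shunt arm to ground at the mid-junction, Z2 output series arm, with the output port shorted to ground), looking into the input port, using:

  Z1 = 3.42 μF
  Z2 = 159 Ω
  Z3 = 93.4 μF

Step 1 — Angular frequency: ω = 2π·f = 2π·1590 = 9990 rad/s.
Step 2 — Component impedances:
  Z1: Z = 1/(jωC) = -j/(ω·C) = 0 - j29.27 Ω
  Z2: Z = R = 159 Ω
  Z3: Z = 1/(jωC) = -j/(ω·C) = 0 - j1.072 Ω
Step 3 — With the output port shorted to ground, the output series arm Z2 runs from the junction to ground; the shunt arm Z3 also runs from the junction to ground. They appear in parallel: Z3 || Z2 = 0.007223 - j1.072 Ω.
Step 4 — Series with input arm Z1: Z_in = Z1 + (Z3 || Z2) = 0.007223 - j30.34 Ω = 30.34∠-90.0° Ω.
Step 5 — Power factor: PF = cos(φ) = Re(Z)/|Z| = 0.007223/30.34 = 0.0002381.
Step 6 — Type: Im(Z) = -30.34 ⇒ leading (phase φ = -90.0°).

PF = 0.0002381 (leading, φ = -90.0°)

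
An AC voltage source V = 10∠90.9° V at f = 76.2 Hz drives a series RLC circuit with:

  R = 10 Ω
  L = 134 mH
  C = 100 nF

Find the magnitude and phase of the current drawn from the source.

Step 1 — Angular frequency: ω = 2π·f = 2π·76.2 = 478.8 rad/s.
Step 2 — Component impedances:
  R: Z = R = 10 Ω
  L: Z = jωL = j·478.8·0.134 = 0 + j64.16 Ω
  C: Z = 1/(jωC) = -j/(ω·C) = 0 - j2.089e+04 Ω
Step 3 — Series combination: Z_total = R + L + C = 10 - j2.082e+04 Ω = 2.082e+04∠-90.0° Ω.
Step 4 — Source phasor: V = 10∠90.9° V = -0.1571 + j9.999 V.
Step 5 — Ohm's law: I = V / Z_total = (-0.1571 + j9.999) / (10 - j2.082e+04) = -0.0004802 - j7.313e-06 A.
Step 6 — Convert to polar: |I| = 0.0004803 A, ∠I = -179.1°.

I = 0.0004803∠-179.1° A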